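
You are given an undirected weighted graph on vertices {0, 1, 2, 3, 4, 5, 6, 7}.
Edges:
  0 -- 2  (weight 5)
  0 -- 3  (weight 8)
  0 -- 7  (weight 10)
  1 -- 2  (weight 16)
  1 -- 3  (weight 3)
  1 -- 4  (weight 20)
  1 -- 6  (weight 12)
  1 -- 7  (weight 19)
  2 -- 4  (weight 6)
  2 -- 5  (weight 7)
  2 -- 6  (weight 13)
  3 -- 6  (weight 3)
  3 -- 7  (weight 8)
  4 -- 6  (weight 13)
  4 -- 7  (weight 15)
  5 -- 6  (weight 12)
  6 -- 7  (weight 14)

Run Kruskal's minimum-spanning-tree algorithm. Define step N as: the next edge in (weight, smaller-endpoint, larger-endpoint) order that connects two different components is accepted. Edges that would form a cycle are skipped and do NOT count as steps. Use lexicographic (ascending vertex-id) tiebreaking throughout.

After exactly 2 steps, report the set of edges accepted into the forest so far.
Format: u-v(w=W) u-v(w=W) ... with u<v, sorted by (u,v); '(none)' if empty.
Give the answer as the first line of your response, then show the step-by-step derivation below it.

1-3(w=3) 3-6(w=3)

step 1: add edge 1-3 (w=3); MST = {1-3(w=3)}
step 2: add edge 3-6 (w=3); MST = {1-3(w=3) 3-6(w=3)}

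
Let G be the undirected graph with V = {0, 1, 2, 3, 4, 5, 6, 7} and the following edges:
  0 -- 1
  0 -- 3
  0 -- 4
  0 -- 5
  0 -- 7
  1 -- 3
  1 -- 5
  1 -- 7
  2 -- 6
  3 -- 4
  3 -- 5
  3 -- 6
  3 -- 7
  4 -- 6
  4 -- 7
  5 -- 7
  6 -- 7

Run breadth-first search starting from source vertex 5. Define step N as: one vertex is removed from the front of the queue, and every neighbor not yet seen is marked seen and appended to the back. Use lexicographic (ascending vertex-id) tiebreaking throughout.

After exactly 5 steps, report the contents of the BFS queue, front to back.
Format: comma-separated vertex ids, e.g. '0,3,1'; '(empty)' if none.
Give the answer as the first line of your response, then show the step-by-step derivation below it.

4,6

step 1: dequeue 5; queue=[0,1,3,7]; order=5
step 2: dequeue 0; queue=[1,3,7,4]; order=5,0
step 3: dequeue 1; queue=[3,7,4]; order=5,0,1
step 4: dequeue 3; queue=[7,4,6]; order=5,0,1,3
step 5: dequeue 7; queue=[4,6]; order=5,0,1,3,7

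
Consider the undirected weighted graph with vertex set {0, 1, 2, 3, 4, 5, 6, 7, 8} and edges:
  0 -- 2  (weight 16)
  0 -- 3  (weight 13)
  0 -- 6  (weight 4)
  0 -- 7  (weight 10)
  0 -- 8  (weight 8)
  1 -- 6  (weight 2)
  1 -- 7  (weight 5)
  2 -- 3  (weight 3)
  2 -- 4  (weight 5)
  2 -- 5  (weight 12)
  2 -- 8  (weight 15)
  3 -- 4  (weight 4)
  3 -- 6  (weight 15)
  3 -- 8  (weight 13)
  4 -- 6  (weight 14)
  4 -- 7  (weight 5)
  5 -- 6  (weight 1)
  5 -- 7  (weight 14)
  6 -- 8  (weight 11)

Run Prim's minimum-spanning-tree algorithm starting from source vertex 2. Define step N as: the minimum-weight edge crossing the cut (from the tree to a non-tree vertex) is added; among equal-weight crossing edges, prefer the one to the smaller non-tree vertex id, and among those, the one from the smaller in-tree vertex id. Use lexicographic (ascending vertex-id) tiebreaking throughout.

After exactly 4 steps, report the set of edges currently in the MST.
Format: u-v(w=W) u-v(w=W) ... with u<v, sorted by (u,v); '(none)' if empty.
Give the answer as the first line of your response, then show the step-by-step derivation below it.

1-7(w=5) 2-3(w=3) 3-4(w=4) 4-7(w=5)

step 1: add edge 2-3 (w=3); MST = {2-3(w=3)}
step 2: add edge 3-4 (w=4); MST = {2-3(w=3) 3-4(w=4)}
step 3: add edge 4-7 (w=5); MST = {2-3(w=3) 3-4(w=4) 4-7(w=5)}
step 4: add edge 1-7 (w=5); MST = {1-7(w=5) 2-3(w=3) 3-4(w=4) 4-7(w=5)}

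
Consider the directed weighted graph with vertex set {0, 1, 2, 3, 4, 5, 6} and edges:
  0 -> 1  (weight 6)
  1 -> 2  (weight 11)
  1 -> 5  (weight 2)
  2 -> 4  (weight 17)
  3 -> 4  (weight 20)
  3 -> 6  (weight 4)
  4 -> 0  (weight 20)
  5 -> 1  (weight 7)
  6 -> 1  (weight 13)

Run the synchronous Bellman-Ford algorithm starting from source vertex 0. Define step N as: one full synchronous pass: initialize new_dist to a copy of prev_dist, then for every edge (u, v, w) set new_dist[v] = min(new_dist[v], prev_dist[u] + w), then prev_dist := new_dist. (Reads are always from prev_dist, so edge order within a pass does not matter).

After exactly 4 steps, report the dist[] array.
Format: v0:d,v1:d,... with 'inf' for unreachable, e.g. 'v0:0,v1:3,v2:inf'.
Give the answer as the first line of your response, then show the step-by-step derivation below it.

v0:0,v1:6,v2:17,v3:inf,v4:34,v5:8,v6:inf

step 1: dist = v0:0,v1:6,v2:inf,v3:inf,v4:inf,v5:inf,v6:inf
step 2: dist = v0:0,v1:6,v2:17,v3:inf,v4:inf,v5:8,v6:inf
step 3: dist = v0:0,v1:6,v2:17,v3:inf,v4:34,v5:8,v6:inf
step 4: dist = v0:0,v1:6,v2:17,v3:inf,v4:34,v5:8,v6:inf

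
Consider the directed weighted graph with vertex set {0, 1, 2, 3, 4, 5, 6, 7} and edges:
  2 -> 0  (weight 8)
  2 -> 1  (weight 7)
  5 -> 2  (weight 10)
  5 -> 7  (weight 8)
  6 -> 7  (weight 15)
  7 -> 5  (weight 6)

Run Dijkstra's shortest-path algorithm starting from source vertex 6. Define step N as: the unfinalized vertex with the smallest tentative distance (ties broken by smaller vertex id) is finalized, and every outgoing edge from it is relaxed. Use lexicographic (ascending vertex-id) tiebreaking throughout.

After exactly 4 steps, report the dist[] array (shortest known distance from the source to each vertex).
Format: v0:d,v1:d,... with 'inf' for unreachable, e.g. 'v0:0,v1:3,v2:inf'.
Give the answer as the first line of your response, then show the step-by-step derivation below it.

v0:39,v1:38,v2:31,v3:inf,v4:inf,v5:21,v6:0,v7:15

step 1: dist = v0:inf,v1:inf,v2:inf,v3:inf,v4:inf,v5:inf,v6:0,v7:15
step 2: dist = v0:inf,v1:inf,v2:inf,v3:inf,v4:inf,v5:21,v6:0,v7:15
step 3: dist = v0:inf,v1:inf,v2:31,v3:inf,v4:inf,v5:21,v6:0,v7:15
step 4: dist = v0:39,v1:38,v2:31,v3:inf,v4:inf,v5:21,v6:0,v7:15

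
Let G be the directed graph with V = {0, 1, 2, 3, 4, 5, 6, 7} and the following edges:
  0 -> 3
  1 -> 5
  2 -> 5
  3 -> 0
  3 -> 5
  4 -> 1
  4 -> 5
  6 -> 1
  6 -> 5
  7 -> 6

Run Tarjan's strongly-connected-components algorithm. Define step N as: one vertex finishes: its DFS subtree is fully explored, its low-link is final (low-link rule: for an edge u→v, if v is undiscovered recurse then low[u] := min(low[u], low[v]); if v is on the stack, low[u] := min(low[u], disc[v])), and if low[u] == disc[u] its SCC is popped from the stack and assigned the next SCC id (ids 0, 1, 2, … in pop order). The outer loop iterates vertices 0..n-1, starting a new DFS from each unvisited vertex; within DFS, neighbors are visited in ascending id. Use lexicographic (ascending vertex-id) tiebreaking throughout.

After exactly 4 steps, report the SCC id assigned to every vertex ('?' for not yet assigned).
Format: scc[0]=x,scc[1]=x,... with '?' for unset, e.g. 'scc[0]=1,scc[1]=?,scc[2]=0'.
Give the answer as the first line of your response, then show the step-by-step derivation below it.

scc[0]=1,scc[1]=2,scc[2]=?,scc[3]=1,scc[4]=?,scc[5]=0,scc[6]=?,scc[7]=?

step 1: low=(low[0]=0,low[1]=?,low[2]=?,low[3]=0,low[4]=?,low[5]=2,low[6]=?,low[7]=?); scc=(scc[0]=?,scc[1]=?,scc[2]=?,scc[3]=?,scc[4]=?,scc[5]=0,scc[6]=?,scc[7]=?)
step 2: low=(low[0]=0,low[1]=?,low[2]=?,low[3]=0,low[4]=?,low[5]=2,low[6]=?,low[7]=?); scc=(scc[0]=?,scc[1]=?,scc[2]=?,scc[3]=?,scc[4]=?,scc[5]=0,scc[6]=?,scc[7]=?)
step 3: low=(low[0]=0,low[1]=?,low[2]=?,low[3]=0,low[4]=?,low[5]=2,low[6]=?,low[7]=?); scc=(scc[0]=1,scc[1]=?,scc[2]=?,scc[3]=1,scc[4]=?,scc[5]=0,scc[6]=?,scc[7]=?)
step 4: low=(low[0]=0,low[1]=3,low[2]=?,low[3]=0,low[4]=?,low[5]=2,low[6]=?,low[7]=?); scc=(scc[0]=1,scc[1]=2,scc[2]=?,scc[3]=1,scc[4]=?,scc[5]=0,scc[6]=?,scc[7]=?)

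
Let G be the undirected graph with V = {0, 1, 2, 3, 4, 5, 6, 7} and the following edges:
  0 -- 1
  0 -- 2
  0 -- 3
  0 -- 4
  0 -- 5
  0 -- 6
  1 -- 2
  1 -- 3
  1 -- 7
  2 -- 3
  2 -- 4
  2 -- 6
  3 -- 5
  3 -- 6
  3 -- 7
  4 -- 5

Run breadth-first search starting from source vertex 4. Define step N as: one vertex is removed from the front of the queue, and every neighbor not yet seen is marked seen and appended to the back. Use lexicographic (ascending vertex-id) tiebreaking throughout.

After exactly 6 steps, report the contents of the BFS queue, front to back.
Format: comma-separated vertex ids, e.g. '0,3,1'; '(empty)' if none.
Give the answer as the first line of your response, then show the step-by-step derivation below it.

6,7

step 1: dequeue 4; queue=[0,2,5]; order=4
step 2: dequeue 0; queue=[2,5,1,3,6]; order=4,0
step 3: dequeue 2; queue=[5,1,3,6]; order=4,0,2
step 4: dequeue 5; queue=[1,3,6]; order=4,0,2,5
step 5: dequeue 1; queue=[3,6,7]; order=4,0,2,5,1
step 6: dequeue 3; queue=[6,7]; order=4,0,2,5,1,3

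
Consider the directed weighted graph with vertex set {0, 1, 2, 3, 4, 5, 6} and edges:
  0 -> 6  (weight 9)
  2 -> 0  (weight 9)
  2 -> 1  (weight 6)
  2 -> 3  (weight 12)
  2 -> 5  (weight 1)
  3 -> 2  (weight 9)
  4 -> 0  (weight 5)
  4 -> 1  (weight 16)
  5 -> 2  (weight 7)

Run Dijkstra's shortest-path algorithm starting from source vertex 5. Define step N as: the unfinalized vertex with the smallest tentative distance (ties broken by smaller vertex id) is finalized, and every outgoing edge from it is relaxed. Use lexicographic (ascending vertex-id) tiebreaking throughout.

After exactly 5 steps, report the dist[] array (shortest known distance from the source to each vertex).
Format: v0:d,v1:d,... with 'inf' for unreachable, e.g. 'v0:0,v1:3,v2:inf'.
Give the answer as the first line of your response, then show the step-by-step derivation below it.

v0:16,v1:13,v2:7,v3:19,v4:inf,v5:0,v6:25

step 1: dist = v0:inf,v1:inf,v2:7,v3:inf,v4:inf,v5:0,v6:inf
step 2: dist = v0:16,v1:13,v2:7,v3:19,v4:inf,v5:0,v6:inf
step 3: dist = v0:16,v1:13,v2:7,v3:19,v4:inf,v5:0,v6:inf
step 4: dist = v0:16,v1:13,v2:7,v3:19,v4:inf,v5:0,v6:25
step 5: dist = v0:16,v1:13,v2:7,v3:19,v4:inf,v5:0,v6:25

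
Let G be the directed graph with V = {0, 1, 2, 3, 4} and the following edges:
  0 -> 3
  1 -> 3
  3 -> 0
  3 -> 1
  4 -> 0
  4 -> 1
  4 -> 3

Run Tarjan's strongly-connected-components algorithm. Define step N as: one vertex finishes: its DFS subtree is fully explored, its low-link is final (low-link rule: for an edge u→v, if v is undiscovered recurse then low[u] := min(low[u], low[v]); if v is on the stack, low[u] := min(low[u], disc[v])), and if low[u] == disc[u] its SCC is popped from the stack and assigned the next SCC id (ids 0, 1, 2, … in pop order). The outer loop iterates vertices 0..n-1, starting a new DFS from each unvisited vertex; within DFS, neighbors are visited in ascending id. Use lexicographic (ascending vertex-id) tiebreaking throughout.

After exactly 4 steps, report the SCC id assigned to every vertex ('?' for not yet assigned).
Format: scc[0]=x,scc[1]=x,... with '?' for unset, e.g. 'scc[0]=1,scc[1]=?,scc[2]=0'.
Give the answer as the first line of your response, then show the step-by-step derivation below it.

scc[0]=0,scc[1]=0,scc[2]=1,scc[3]=0,scc[4]=?

step 1: low=(low[0]=0,low[1]=1,low[2]=?,low[3]=0,low[4]=?); scc=(scc[0]=?,scc[1]=?,scc[2]=?,scc[3]=?,scc[4]=?)
step 2: low=(low[0]=0,low[1]=1,low[2]=?,low[3]=0,low[4]=?); scc=(scc[0]=?,scc[1]=?,scc[2]=?,scc[3]=?,scc[4]=?)
step 3: low=(low[0]=0,low[1]=1,low[2]=?,low[3]=0,low[4]=?); scc=(scc[0]=0,scc[1]=0,scc[2]=?,scc[3]=0,scc[4]=?)
step 4: low=(low[0]=0,low[1]=1,low[2]=3,low[3]=0,low[4]=?); scc=(scc[0]=0,scc[1]=0,scc[2]=1,scc[3]=0,scc[4]=?)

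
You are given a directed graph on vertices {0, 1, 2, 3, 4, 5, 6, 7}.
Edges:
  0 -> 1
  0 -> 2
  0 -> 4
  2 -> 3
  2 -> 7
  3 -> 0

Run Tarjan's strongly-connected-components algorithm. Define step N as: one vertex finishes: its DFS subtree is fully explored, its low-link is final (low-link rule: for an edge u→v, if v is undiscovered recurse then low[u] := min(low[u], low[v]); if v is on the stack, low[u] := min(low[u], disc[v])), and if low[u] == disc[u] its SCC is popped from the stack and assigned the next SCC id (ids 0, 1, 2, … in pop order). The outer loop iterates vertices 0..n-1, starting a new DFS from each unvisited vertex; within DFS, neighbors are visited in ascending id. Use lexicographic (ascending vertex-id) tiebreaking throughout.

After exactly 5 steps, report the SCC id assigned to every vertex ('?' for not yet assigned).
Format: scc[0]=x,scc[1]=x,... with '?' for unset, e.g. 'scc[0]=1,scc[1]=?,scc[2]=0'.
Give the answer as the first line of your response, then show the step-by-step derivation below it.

scc[0]=?,scc[1]=0,scc[2]=?,scc[3]=?,scc[4]=2,scc[5]=?,scc[6]=?,scc[7]=1

step 1: low=(low[0]=0,low[1]=1,low[2]=?,low[3]=?,low[4]=?,low[5]=?,low[6]=?,low[7]=?); scc=(scc[0]=?,scc[1]=0,scc[2]=?,scc[3]=?,scc[4]=?,scc[5]=?,scc[6]=?,scc[7]=?)
step 2: low=(low[0]=0,low[1]=1,low[2]=2,low[3]=0,low[4]=?,low[5]=?,low[6]=?,low[7]=?); scc=(scc[0]=?,scc[1]=0,scc[2]=?,scc[3]=?,scc[4]=?,scc[5]=?,scc[6]=?,scc[7]=?)
step 3: low=(low[0]=0,low[1]=1,low[2]=0,low[3]=0,low[4]=?,low[5]=?,low[6]=?,low[7]=4); scc=(scc[0]=?,scc[1]=0,scc[2]=?,scc[3]=?,scc[4]=?,scc[5]=?,scc[6]=?,scc[7]=1)
step 4: low=(low[0]=0,low[1]=1,low[2]=0,low[3]=0,low[4]=?,low[5]=?,low[6]=?,low[7]=4); scc=(scc[0]=?,scc[1]=0,scc[2]=?,scc[3]=?,scc[4]=?,scc[5]=?,scc[6]=?,scc[7]=1)
step 5: low=(low[0]=0,low[1]=1,low[2]=0,low[3]=0,low[4]=5,low[5]=?,low[6]=?,low[7]=4); scc=(scc[0]=?,scc[1]=0,scc[2]=?,scc[3]=?,scc[4]=2,scc[5]=?,scc[6]=?,scc[7]=1)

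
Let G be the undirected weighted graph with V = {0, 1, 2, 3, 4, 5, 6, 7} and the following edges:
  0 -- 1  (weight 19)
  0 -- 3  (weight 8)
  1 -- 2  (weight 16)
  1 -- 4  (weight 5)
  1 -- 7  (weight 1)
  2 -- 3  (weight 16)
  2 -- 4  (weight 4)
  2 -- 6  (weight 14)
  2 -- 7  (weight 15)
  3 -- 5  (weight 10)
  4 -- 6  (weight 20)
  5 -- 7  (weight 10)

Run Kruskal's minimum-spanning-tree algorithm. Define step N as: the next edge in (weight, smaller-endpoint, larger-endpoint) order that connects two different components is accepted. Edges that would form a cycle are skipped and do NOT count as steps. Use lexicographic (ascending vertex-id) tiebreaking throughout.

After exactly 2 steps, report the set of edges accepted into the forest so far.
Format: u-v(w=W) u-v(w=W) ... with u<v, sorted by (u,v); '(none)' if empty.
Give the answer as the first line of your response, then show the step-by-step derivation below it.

1-7(w=1) 2-4(w=4)

step 1: add edge 1-7 (w=1); MST = {1-7(w=1)}
step 2: add edge 2-4 (w=4); MST = {1-7(w=1) 2-4(w=4)}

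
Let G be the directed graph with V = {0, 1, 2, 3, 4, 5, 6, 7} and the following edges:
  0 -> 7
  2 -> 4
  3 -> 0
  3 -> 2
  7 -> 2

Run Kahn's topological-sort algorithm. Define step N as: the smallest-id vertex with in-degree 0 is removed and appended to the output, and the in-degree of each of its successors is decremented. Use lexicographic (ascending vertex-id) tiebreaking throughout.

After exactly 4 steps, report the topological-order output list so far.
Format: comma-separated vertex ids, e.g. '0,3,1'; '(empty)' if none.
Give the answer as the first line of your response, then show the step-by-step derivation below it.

1,3,0,5

step 1: output 1; order=[1]; indeg=(1,0,2,0,1,0,0,1)
step 2: output 3; order=[1,3]; indeg=(0,0,1,0,1,0,0,1)
step 3: output 0; order=[1,3,0]; indeg=(0,0,1,0,1,0,0,0)
step 4: output 5; order=[1,3,0,5]; indeg=(0,0,1,0,1,0,0,0)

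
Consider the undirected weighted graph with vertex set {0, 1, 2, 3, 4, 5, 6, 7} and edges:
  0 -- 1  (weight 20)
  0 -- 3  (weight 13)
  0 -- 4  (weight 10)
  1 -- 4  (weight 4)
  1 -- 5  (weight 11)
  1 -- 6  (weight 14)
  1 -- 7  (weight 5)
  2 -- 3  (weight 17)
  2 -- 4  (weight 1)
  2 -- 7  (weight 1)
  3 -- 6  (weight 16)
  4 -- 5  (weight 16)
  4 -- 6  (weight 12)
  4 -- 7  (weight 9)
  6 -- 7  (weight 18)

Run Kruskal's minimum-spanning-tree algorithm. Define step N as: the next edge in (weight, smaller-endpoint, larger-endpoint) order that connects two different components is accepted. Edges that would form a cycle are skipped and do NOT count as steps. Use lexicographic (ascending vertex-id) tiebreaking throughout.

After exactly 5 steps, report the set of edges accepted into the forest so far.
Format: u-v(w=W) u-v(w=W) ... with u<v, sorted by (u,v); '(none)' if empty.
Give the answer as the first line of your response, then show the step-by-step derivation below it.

0-4(w=10) 1-4(w=4) 1-5(w=11) 2-4(w=1) 2-7(w=1)

step 1: add edge 2-4 (w=1); MST = {2-4(w=1)}
step 2: add edge 2-7 (w=1); MST = {2-4(w=1) 2-7(w=1)}
step 3: add edge 1-4 (w=4); MST = {1-4(w=4) 2-4(w=1) 2-7(w=1)}
step 4: add edge 0-4 (w=10); MST = {0-4(w=10) 1-4(w=4) 2-4(w=1) 2-7(w=1)}
step 5: add edge 1-5 (w=11); MST = {0-4(w=10) 1-4(w=4) 1-5(w=11) 2-4(w=1) 2-7(w=1)}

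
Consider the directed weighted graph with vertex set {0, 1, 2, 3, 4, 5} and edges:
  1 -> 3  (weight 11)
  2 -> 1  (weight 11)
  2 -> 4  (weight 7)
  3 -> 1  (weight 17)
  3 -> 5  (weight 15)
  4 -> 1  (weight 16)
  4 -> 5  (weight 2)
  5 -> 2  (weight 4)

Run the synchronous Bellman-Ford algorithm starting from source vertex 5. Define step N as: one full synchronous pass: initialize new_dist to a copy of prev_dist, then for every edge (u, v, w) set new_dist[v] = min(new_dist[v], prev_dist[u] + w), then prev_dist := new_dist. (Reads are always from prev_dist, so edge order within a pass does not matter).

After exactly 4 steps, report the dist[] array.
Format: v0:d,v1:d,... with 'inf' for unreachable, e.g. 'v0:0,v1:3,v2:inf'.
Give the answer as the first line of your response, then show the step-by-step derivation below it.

v0:inf,v1:15,v2:4,v3:26,v4:11,v5:0

step 1: dist = v0:inf,v1:inf,v2:4,v3:inf,v4:inf,v5:0
step 2: dist = v0:inf,v1:15,v2:4,v3:inf,v4:11,v5:0
step 3: dist = v0:inf,v1:15,v2:4,v3:26,v4:11,v5:0
step 4: dist = v0:inf,v1:15,v2:4,v3:26,v4:11,v5:0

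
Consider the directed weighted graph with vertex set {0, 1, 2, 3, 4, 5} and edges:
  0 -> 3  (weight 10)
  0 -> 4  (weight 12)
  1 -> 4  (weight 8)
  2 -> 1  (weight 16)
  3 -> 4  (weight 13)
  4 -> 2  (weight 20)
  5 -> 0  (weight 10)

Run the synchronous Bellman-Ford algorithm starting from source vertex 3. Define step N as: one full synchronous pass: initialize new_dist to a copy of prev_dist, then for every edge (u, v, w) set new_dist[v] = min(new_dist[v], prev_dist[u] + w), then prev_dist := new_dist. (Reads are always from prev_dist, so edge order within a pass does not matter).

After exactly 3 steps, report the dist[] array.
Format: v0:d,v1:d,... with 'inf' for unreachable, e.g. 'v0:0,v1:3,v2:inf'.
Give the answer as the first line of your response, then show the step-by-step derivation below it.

v0:inf,v1:49,v2:33,v3:0,v4:13,v5:inf

step 1: dist = v0:inf,v1:inf,v2:inf,v3:0,v4:13,v5:inf
step 2: dist = v0:inf,v1:inf,v2:33,v3:0,v4:13,v5:inf
step 3: dist = v0:inf,v1:49,v2:33,v3:0,v4:13,v5:inf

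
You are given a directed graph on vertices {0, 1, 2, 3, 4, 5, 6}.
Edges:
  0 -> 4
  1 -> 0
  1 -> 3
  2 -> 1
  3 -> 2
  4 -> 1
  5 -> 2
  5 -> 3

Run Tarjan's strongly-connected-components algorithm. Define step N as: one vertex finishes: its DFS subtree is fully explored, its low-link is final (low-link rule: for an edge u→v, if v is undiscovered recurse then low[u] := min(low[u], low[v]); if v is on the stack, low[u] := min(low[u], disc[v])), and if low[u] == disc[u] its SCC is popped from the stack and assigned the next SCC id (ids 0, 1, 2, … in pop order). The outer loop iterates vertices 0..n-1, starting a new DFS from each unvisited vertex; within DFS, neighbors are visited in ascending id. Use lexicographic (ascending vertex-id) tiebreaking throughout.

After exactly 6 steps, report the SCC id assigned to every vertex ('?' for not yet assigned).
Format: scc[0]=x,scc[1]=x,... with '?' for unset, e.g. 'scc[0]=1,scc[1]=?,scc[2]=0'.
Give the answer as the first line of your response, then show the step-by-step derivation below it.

scc[0]=0,scc[1]=0,scc[2]=0,scc[3]=0,scc[4]=0,scc[5]=1,scc[6]=?

step 1: low=(low[0]=0,low[1]=0,low[2]=2,low[3]=3,low[4]=1,low[5]=?,low[6]=?); scc=(scc[0]=?,scc[1]=?,scc[2]=?,scc[3]=?,scc[4]=?,scc[5]=?,scc[6]=?)
step 2: low=(low[0]=0,low[1]=0,low[2]=2,low[3]=2,low[4]=1,low[5]=?,low[6]=?); scc=(scc[0]=?,scc[1]=?,scc[2]=?,scc[3]=?,scc[4]=?,scc[5]=?,scc[6]=?)
step 3: low=(low[0]=0,low[1]=0,low[2]=2,low[3]=2,low[4]=1,low[5]=?,low[6]=?); scc=(scc[0]=?,scc[1]=?,scc[2]=?,scc[3]=?,scc[4]=?,scc[5]=?,scc[6]=?)
step 4: low=(low[0]=0,low[1]=0,low[2]=2,low[3]=2,low[4]=0,low[5]=?,low[6]=?); scc=(scc[0]=?,scc[1]=?,scc[2]=?,scc[3]=?,scc[4]=?,scc[5]=?,scc[6]=?)
step 5: low=(low[0]=0,low[1]=0,low[2]=2,low[3]=2,low[4]=0,low[5]=?,low[6]=?); scc=(scc[0]=0,scc[1]=0,scc[2]=0,scc[3]=0,scc[4]=0,scc[5]=?,scc[6]=?)
step 6: low=(low[0]=0,low[1]=0,low[2]=2,low[3]=2,low[4]=0,low[5]=5,low[6]=?); scc=(scc[0]=0,scc[1]=0,scc[2]=0,scc[3]=0,scc[4]=0,scc[5]=1,scc[6]=?)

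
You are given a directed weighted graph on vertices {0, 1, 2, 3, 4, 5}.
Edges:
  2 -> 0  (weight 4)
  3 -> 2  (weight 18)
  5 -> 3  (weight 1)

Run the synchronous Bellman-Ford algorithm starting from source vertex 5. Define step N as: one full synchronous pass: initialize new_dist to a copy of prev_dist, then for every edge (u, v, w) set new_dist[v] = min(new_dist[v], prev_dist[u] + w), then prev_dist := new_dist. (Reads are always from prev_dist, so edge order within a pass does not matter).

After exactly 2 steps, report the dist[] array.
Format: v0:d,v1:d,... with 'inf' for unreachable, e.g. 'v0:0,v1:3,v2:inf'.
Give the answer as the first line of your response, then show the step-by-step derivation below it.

v0:inf,v1:inf,v2:19,v3:1,v4:inf,v5:0

step 1: dist = v0:inf,v1:inf,v2:inf,v3:1,v4:inf,v5:0
step 2: dist = v0:inf,v1:inf,v2:19,v3:1,v4:inf,v5:0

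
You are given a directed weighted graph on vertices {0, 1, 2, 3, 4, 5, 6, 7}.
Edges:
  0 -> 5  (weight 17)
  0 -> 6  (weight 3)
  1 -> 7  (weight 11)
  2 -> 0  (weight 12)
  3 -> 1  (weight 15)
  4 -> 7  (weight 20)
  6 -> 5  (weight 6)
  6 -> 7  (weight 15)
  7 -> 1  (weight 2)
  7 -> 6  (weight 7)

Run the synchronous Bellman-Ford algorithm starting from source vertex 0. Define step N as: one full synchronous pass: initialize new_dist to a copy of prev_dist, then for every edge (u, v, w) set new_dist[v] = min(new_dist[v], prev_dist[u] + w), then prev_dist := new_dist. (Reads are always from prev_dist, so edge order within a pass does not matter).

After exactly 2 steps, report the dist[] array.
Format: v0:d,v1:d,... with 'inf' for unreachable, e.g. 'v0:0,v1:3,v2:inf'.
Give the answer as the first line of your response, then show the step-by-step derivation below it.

v0:0,v1:inf,v2:inf,v3:inf,v4:inf,v5:9,v6:3,v7:18

step 1: dist = v0:0,v1:inf,v2:inf,v3:inf,v4:inf,v5:17,v6:3,v7:inf
step 2: dist = v0:0,v1:inf,v2:inf,v3:inf,v4:inf,v5:9,v6:3,v7:18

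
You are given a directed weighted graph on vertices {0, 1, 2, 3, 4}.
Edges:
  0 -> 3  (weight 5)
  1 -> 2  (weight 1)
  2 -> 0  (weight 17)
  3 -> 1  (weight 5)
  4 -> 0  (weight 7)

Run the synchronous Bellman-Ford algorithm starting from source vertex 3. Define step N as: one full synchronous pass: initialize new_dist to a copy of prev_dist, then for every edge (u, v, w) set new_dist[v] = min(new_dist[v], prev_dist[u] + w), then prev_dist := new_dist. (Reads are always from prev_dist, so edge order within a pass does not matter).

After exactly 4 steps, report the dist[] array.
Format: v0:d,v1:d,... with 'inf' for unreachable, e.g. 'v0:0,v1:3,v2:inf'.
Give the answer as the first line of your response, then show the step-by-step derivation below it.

v0:23,v1:5,v2:6,v3:0,v4:inf

step 1: dist = v0:inf,v1:5,v2:inf,v3:0,v4:inf
step 2: dist = v0:inf,v1:5,v2:6,v3:0,v4:inf
step 3: dist = v0:23,v1:5,v2:6,v3:0,v4:inf
step 4: dist = v0:23,v1:5,v2:6,v3:0,v4:inf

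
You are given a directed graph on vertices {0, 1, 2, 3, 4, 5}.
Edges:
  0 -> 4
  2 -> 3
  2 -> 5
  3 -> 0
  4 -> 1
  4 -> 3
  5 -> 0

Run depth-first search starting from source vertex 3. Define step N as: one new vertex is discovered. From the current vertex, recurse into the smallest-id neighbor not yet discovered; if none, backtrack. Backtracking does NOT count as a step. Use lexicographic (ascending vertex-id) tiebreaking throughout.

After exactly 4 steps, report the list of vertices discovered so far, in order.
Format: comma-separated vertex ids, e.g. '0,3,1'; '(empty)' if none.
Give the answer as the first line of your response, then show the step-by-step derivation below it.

3,0,4,1

step 1: discover 3; path=3; order=3
step 2: discover 0; path=3>0; order=3,0
step 3: discover 4; path=3>0>4; order=3,0,4
step 4: discover 1; path=3>0>4>1; order=3,0,4,1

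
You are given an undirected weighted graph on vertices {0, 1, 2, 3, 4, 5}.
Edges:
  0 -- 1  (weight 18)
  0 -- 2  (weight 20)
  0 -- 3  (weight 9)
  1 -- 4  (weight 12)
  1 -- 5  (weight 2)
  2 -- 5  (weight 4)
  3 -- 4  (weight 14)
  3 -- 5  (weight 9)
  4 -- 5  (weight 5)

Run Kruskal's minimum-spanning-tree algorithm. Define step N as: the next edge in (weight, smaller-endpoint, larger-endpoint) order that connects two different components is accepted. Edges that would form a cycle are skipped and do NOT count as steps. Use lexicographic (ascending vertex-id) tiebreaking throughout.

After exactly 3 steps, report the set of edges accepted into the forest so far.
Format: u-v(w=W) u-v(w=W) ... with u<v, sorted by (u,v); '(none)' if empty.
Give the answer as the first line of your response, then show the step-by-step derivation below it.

1-5(w=2) 2-5(w=4) 4-5(w=5)

step 1: add edge 1-5 (w=2); MST = {1-5(w=2)}
step 2: add edge 2-5 (w=4); MST = {1-5(w=2) 2-5(w=4)}
step 3: add edge 4-5 (w=5); MST = {1-5(w=2) 2-5(w=4) 4-5(w=5)}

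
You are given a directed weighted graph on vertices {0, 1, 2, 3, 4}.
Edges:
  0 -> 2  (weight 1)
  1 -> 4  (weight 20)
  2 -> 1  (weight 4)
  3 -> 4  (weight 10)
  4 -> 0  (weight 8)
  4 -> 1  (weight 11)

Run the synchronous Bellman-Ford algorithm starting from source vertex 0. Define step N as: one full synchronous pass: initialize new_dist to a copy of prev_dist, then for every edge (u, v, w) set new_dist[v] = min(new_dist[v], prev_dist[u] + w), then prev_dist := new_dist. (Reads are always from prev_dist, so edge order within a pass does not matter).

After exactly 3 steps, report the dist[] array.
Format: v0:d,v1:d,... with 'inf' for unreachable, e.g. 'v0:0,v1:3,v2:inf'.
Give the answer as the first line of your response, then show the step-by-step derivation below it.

v0:0,v1:5,v2:1,v3:inf,v4:25

step 1: dist = v0:0,v1:inf,v2:1,v3:inf,v4:inf
step 2: dist = v0:0,v1:5,v2:1,v3:inf,v4:inf
step 3: dist = v0:0,v1:5,v2:1,v3:inf,v4:25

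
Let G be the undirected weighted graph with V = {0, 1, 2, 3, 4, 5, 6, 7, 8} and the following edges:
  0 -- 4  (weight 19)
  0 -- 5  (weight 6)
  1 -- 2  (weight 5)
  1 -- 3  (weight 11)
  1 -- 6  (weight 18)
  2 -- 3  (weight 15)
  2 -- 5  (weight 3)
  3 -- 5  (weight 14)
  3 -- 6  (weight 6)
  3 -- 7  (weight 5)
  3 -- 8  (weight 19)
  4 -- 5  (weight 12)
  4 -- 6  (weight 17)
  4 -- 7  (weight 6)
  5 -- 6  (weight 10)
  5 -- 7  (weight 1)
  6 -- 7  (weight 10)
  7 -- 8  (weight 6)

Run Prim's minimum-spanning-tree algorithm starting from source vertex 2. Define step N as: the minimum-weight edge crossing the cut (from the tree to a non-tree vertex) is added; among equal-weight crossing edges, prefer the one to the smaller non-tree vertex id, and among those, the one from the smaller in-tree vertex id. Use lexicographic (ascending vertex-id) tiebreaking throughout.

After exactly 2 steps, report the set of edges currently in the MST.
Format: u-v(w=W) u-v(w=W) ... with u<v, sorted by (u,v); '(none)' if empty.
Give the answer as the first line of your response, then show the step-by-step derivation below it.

2-5(w=3) 5-7(w=1)

step 1: add edge 2-5 (w=3); MST = {2-5(w=3)}
step 2: add edge 5-7 (w=1); MST = {2-5(w=3) 5-7(w=1)}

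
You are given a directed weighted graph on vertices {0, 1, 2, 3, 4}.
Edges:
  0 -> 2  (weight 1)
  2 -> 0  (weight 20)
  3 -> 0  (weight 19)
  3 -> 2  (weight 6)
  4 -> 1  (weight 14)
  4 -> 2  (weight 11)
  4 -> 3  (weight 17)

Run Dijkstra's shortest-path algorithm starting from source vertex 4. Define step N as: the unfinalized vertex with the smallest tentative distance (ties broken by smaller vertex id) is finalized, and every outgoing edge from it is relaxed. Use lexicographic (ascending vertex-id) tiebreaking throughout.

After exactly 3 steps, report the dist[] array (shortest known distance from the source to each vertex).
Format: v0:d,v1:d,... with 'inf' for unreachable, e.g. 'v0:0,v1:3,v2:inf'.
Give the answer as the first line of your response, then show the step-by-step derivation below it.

v0:31,v1:14,v2:11,v3:17,v4:0

step 1: dist = v0:inf,v1:14,v2:11,v3:17,v4:0
step 2: dist = v0:31,v1:14,v2:11,v3:17,v4:0
step 3: dist = v0:31,v1:14,v2:11,v3:17,v4:0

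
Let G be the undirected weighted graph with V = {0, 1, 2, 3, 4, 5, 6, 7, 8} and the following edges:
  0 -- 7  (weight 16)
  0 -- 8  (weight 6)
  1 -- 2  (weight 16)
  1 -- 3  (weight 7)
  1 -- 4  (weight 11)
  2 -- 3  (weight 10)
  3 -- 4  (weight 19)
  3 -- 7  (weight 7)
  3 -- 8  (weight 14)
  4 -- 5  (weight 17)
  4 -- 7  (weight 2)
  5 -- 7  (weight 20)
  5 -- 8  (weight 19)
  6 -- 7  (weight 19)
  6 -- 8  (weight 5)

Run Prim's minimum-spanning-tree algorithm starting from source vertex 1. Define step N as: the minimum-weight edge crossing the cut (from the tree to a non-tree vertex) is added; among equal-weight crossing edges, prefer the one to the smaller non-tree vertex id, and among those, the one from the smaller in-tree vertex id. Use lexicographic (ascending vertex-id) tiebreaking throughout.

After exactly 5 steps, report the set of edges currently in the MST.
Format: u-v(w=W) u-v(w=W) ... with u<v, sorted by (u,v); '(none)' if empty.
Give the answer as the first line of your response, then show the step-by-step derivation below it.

1-3(w=7) 2-3(w=10) 3-7(w=7) 3-8(w=14) 4-7(w=2)

step 1: add edge 1-3 (w=7); MST = {1-3(w=7)}
step 2: add edge 3-7 (w=7); MST = {1-3(w=7) 3-7(w=7)}
step 3: add edge 4-7 (w=2); MST = {1-3(w=7) 3-7(w=7) 4-7(w=2)}
step 4: add edge 2-3 (w=10); MST = {1-3(w=7) 2-3(w=10) 3-7(w=7) 4-7(w=2)}
step 5: add edge 3-8 (w=14); MST = {1-3(w=7) 2-3(w=10) 3-7(w=7) 3-8(w=14) 4-7(w=2)}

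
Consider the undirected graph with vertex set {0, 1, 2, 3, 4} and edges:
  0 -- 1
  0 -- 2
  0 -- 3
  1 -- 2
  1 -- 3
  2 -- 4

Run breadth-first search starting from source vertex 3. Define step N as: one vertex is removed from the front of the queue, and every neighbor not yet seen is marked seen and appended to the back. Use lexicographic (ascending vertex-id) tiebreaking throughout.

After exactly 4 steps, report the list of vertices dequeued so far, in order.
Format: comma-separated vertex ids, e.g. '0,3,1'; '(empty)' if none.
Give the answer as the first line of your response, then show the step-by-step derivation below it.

3,0,1,2

step 1: dequeue 3; queue=[0,1]; order=3
step 2: dequeue 0; queue=[1,2]; order=3,0
step 3: dequeue 1; queue=[2]; order=3,0,1
step 4: dequeue 2; queue=[4]; order=3,0,1,2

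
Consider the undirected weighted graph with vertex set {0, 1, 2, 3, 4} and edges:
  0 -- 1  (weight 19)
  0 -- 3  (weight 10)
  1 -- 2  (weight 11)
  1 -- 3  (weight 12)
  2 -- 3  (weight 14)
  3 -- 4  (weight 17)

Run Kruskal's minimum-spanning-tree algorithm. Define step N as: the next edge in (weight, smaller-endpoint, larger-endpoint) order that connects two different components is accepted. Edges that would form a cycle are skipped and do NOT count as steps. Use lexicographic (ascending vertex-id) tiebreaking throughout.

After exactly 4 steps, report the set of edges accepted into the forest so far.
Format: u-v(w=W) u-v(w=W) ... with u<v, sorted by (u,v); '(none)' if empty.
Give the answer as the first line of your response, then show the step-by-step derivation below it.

0-3(w=10) 1-2(w=11) 1-3(w=12) 3-4(w=17)

step 1: add edge 0-3 (w=10); MST = {0-3(w=10)}
step 2: add edge 1-2 (w=11); MST = {0-3(w=10) 1-2(w=11)}
step 3: add edge 1-3 (w=12); MST = {0-3(w=10) 1-2(w=11) 1-3(w=12)}
step 4: add edge 3-4 (w=17); MST = {0-3(w=10) 1-2(w=11) 1-3(w=12) 3-4(w=17)}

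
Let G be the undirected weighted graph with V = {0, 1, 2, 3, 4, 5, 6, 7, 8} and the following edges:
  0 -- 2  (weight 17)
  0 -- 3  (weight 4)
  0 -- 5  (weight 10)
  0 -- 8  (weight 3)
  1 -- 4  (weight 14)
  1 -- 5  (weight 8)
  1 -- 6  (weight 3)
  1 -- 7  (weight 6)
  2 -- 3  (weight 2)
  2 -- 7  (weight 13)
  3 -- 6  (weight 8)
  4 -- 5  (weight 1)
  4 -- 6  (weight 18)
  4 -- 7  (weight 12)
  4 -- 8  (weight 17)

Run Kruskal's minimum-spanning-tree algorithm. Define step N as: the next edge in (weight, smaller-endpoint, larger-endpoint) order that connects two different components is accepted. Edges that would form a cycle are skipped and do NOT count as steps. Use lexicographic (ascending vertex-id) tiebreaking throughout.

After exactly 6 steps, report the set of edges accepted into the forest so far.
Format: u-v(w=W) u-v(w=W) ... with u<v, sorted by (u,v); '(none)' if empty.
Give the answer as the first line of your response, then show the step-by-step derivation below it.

0-3(w=4) 0-8(w=3) 1-6(w=3) 1-7(w=6) 2-3(w=2) 4-5(w=1)

step 1: add edge 4-5 (w=1); MST = {4-5(w=1)}
step 2: add edge 2-3 (w=2); MST = {2-3(w=2) 4-5(w=1)}
step 3: add edge 0-8 (w=3); MST = {0-8(w=3) 2-3(w=2) 4-5(w=1)}
step 4: add edge 1-6 (w=3); MST = {0-8(w=3) 1-6(w=3) 2-3(w=2) 4-5(w=1)}
step 5: add edge 0-3 (w=4); MST = {0-3(w=4) 0-8(w=3) 1-6(w=3) 2-3(w=2) 4-5(w=1)}
step 6: add edge 1-7 (w=6); MST = {0-3(w=4) 0-8(w=3) 1-6(w=3) 1-7(w=6) 2-3(w=2) 4-5(w=1)}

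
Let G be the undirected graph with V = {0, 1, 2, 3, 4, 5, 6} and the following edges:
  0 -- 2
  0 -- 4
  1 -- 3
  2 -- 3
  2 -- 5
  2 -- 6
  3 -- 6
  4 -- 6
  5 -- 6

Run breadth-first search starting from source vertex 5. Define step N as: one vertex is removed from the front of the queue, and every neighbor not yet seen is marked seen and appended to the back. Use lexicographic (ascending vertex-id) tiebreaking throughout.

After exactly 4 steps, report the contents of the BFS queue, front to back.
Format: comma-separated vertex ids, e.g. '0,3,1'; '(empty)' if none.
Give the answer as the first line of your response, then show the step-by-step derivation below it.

3,4

step 1: dequeue 5; queue=[2,6]; order=5
step 2: dequeue 2; queue=[6,0,3]; order=5,2
step 3: dequeue 6; queue=[0,3,4]; order=5,2,6
step 4: dequeue 0; queue=[3,4]; order=5,2,6,0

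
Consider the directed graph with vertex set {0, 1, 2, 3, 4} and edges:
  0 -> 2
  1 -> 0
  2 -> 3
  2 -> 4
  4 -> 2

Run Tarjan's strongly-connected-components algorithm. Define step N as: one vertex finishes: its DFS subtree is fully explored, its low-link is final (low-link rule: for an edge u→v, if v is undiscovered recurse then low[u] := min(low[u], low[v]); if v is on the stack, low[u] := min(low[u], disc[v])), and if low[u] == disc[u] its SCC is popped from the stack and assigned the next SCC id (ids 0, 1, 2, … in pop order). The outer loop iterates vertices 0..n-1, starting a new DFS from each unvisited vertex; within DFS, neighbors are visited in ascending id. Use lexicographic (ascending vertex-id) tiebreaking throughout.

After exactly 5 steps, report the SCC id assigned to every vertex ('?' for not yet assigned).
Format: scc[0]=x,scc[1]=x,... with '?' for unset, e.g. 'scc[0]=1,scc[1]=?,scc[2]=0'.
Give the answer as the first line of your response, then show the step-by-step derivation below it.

scc[0]=2,scc[1]=3,scc[2]=1,scc[3]=0,scc[4]=1

step 1: low=(low[0]=0,low[1]=?,low[2]=1,low[3]=2,low[4]=?); scc=(scc[0]=?,scc[1]=?,scc[2]=?,scc[3]=0,scc[4]=?)
step 2: low=(low[0]=0,low[1]=?,low[2]=1,low[3]=2,low[4]=1); scc=(scc[0]=?,scc[1]=?,scc[2]=?,scc[3]=0,scc[4]=?)
step 3: low=(low[0]=0,low[1]=?,low[2]=1,low[3]=2,low[4]=1); scc=(scc[0]=?,scc[1]=?,scc[2]=1,scc[3]=0,scc[4]=1)
step 4: low=(low[0]=0,low[1]=?,low[2]=1,low[3]=2,low[4]=1); scc=(scc[0]=2,scc[1]=?,scc[2]=1,scc[3]=0,scc[4]=1)
step 5: low=(low[0]=0,low[1]=4,low[2]=1,low[3]=2,low[4]=1); scc=(scc[0]=2,scc[1]=3,scc[2]=1,scc[3]=0,scc[4]=1)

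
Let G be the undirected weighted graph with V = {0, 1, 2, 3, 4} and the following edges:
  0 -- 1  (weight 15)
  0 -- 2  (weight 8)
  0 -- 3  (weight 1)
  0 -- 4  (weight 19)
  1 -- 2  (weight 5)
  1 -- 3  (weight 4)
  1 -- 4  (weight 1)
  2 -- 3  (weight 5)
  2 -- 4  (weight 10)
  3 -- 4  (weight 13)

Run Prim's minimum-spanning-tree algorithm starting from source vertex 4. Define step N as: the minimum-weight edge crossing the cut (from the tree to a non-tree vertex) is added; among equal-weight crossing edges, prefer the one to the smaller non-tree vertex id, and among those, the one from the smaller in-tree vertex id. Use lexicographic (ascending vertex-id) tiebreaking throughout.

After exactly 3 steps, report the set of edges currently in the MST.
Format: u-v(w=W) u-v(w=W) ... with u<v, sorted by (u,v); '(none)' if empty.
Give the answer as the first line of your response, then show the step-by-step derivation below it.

0-3(w=1) 1-3(w=4) 1-4(w=1)

step 1: add edge 1-4 (w=1); MST = {1-4(w=1)}
step 2: add edge 1-3 (w=4); MST = {1-3(w=4) 1-4(w=1)}
step 3: add edge 0-3 (w=1); MST = {0-3(w=1) 1-3(w=4) 1-4(w=1)}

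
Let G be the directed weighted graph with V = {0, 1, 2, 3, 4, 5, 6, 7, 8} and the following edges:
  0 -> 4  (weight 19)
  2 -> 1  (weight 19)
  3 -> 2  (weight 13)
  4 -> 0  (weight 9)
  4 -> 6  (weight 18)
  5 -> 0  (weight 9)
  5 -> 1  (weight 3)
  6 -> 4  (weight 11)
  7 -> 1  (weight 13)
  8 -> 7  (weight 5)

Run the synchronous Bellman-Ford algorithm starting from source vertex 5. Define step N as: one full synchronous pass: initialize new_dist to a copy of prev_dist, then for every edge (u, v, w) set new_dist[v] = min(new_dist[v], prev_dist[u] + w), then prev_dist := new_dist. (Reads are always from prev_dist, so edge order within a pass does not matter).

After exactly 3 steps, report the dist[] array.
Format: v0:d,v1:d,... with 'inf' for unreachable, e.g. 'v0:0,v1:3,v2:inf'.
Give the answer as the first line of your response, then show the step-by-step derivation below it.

v0:9,v1:3,v2:inf,v3:inf,v4:28,v5:0,v6:46,v7:inf,v8:inf

step 1: dist = v0:9,v1:3,v2:inf,v3:inf,v4:inf,v5:0,v6:inf,v7:inf,v8:inf
step 2: dist = v0:9,v1:3,v2:inf,v3:inf,v4:28,v5:0,v6:inf,v7:inf,v8:inf
step 3: dist = v0:9,v1:3,v2:inf,v3:inf,v4:28,v5:0,v6:46,v7:inf,v8:inf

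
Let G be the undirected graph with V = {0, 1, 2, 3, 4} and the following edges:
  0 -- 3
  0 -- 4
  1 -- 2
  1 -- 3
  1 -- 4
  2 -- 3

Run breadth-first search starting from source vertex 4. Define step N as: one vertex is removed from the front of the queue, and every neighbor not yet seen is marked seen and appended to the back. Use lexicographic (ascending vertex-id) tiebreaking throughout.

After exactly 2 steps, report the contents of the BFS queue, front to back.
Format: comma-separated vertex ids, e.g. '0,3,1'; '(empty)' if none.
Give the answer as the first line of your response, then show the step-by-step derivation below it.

1,3

step 1: dequeue 4; queue=[0,1]; order=4
step 2: dequeue 0; queue=[1,3]; order=4,0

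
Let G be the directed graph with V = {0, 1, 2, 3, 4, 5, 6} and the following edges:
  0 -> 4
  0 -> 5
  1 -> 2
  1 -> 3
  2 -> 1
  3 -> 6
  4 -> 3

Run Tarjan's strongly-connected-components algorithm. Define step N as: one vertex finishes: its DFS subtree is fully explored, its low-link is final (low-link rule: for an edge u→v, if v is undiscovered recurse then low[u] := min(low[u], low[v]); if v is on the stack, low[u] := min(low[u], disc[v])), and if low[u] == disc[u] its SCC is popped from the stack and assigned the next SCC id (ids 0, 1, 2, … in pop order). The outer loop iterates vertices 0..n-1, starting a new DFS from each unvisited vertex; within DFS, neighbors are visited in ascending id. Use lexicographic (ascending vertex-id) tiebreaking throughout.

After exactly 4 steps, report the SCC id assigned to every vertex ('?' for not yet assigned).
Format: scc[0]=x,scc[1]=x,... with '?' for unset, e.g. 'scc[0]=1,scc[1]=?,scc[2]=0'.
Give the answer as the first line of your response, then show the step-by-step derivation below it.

scc[0]=?,scc[1]=?,scc[2]=?,scc[3]=1,scc[4]=2,scc[5]=3,scc[6]=0

step 1: low=(low[0]=0,low[1]=?,low[2]=?,low[3]=2,low[4]=1,low[5]=?,low[6]=3); scc=(scc[0]=?,scc[1]=?,scc[2]=?,scc[3]=?,scc[4]=?,scc[5]=?,scc[6]=0)
step 2: low=(low[0]=0,low[1]=?,low[2]=?,low[3]=2,low[4]=1,low[5]=?,low[6]=3); scc=(scc[0]=?,scc[1]=?,scc[2]=?,scc[3]=1,scc[4]=?,scc[5]=?,scc[6]=0)
step 3: low=(low[0]=0,low[1]=?,low[2]=?,low[3]=2,low[4]=1,low[5]=?,low[6]=3); scc=(scc[0]=?,scc[1]=?,scc[2]=?,scc[3]=1,scc[4]=2,scc[5]=?,scc[6]=0)
step 4: low=(low[0]=0,low[1]=?,low[2]=?,low[3]=2,low[4]=1,low[5]=4,low[6]=3); scc=(scc[0]=?,scc[1]=?,scc[2]=?,scc[3]=1,scc[4]=2,scc[5]=3,scc[6]=0)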